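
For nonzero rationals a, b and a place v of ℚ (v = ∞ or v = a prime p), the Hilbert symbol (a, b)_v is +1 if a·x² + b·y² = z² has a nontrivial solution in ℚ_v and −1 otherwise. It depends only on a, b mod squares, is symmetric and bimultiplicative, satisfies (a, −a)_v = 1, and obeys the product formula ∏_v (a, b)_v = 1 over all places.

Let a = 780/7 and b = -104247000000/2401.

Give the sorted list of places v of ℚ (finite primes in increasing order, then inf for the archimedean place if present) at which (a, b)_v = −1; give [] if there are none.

Mod squares: a ≡ 1365, b ≡ -143. Check v ∈ {∞, 2, 3, 5, 7, 11, 13}.
v=13: a=13^1·(≡3), b=13^1·(≡6) mod 13; (3|13)=+1, (6|13)=-1; (−1)^{1·1·6}·(+1)^1·(-1)^1 = -1.
v=11: a=11^0·(≡3), b=11^1·(≡9) mod 11; (3|11)=+1, (9|11)=+1; (−1)^{0·1·5}·(+1)^1·(+1)^0 = +1.
v=7: a=7^-1·(≡3), b=7^-4·(≡4) mod 7; (3|7)=-1, (4|7)=+1; (−1)^{-1·-4·3}·(-1)^-4·(+1)^-1 = +1.
v=3: a=3^1·(≡2), b=3^6·(≡1) mod 3; (2|3)=-1, (1|3)=+1; (−1)^{1·6·1}·(-1)^6·(+1)^1 = +1.
v=2: v_2(a)=2, v_2(b)=6; units ≡ 5, 1 (mod 8); ε·ε+αω+βω = 0·0+2·0+6·1 ≡ 0  ⇒  (a,b)_2 = +1.
v=5: a=5^1·(≡3), b=5^6·(≡2) mod 5; (3|5)=-1, (2|5)=-1; (−1)^{1·6·2}·(-1)^6·(-1)^1 = -1.
v=∞: 1365 > 0 and -143 < 0  ⇒  (a,b)_∞ = +1.
Ram(1365, -143) = {5, 13}; no ℚ_5-point on the conic.

[5, 13]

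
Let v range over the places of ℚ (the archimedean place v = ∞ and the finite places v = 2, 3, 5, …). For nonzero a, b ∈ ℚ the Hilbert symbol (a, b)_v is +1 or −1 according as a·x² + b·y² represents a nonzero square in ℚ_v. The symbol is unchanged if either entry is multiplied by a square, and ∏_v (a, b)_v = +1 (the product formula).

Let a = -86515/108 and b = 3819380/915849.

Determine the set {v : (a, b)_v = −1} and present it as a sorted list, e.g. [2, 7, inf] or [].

[3, 13]

Mod squares: a ≡ -2145, b ≡ 5. Check v ∈ {∞, 2, 3, 5, 11, 13, 19, 23, 29}.
v=11: a=11^3·(≡5), b=11^-2·(≡4) mod 11; (5|11)=+1, (4|11)=+1; (−1)^{3·-2·5}·(+1)^-2·(+1)^3 = +1.
v=23: a=23^0·(≡5), b=23^2·(≡19) mod 23; (5|23)=-1, (19|23)=-1; (−1)^{0·2·11}·(-1)^2·(-1)^0 = +1.
v=5: a=5^1·(≡4), b=5^1·(≡4) mod 5; (4|5)=+1, (4|5)=+1; (−1)^{1·1·2}·(+1)^1·(+1)^1 = +1.
v=∞: -2145 < 0 and 5 > 0  ⇒  (a,b)_∞ = +1.
v=29: a=29^0·(≡1), b=29^-2·(≡5) mod 29; (1|29)=+1, (5|29)=+1; (−1)^{0·-2·14}·(+1)^-2·(+1)^0 = +1.
v=19: a=19^0·(≡14), b=19^2·(≡17) mod 19; (14|19)=-1, (17|19)=+1; (−1)^{0·2·9}·(-1)^2·(+1)^0 = +1.
v=2: v_2(a)=-2, v_2(b)=2; units ≡ 7, 5 (mod 8); ε·ε+αω+βω = 1·0+-2·1+2·0 ≡ 0  ⇒  (a,b)_2 = +1.
v=13: a=13^1·(≡10), b=13^0·(≡7) mod 13; (10|13)=+1, (7|13)=-1; (−1)^{1·0·6}·(+1)^0·(-1)^1 = -1.
v=3: a=3^-3·(≡2), b=3^-2·(≡2) mod 3; (2|3)=-1, (2|3)=-1; (−1)^{-3·-2·1}·(-1)^-2·(-1)^-3 = -1.
(-2145, 5 / ℚ) ramifies at {3, 13}: a division algebra.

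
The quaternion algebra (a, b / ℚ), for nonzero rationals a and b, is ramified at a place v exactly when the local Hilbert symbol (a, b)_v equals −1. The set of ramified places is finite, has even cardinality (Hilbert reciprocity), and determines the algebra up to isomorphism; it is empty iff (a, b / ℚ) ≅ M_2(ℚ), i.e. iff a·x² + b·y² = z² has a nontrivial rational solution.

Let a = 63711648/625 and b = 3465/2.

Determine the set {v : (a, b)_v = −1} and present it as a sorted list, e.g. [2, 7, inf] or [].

[2, 5, 7, 17]

Mod squares: a ≡ 2618, b ≡ 770. Check v ∈ {∞, 2, 3, 5, 7, 11, 13, 17}.
v=∞: 2618 > 0 and 770 > 0  ⇒  (a,b)_∞ = +1.
v=7: a=7^1·(≡6), b=7^1·(≡6) mod 7; (6|7)=-1, (6|7)=-1; (−1)^{1·1·3}·(-1)^1·(-1)^1 = -1.
v=11: a=11^1·(≡8), b=11^1·(≡9) mod 11; (8|11)=-1, (9|11)=+1; (−1)^{1·1·5}·(-1)^1·(+1)^1 = +1.
v=13: a=13^2·(≡5), b=13^0·(≡10) mod 13; (5|13)=-1, (10|13)=+1; (−1)^{2·0·6}·(-1)^0·(+1)^2 = +1.
v=17: a=17^1·(≡2), b=17^0·(≡7) mod 17; (2|17)=+1, (7|17)=-1; (−1)^{1·0·8}·(+1)^0·(-1)^1 = -1.
v=2: v_2(a)=5, v_2(b)=-1; units ≡ 5, 1 (mod 8); ε·ε+αω+βω = 0·0+5·0+-1·1 ≡ 1  ⇒  (a,b)_2 = -1.
v=5: a=5^-4·(≡3), b=5^1·(≡4) mod 5; (3|5)=-1, (4|5)=+1; (−1)^{-4·1·2}·(-1)^1·(+1)^-4 = -1.
v=3: a=3^2·(≡2), b=3^2·(≡2) mod 3; (2|3)=-1, (2|3)=-1; (−1)^{2·2·1}·(-1)^2·(-1)^2 = +1.
(2618, 770 / ℚ) ramifies at {2, 5, 7, 17}: a division algebra.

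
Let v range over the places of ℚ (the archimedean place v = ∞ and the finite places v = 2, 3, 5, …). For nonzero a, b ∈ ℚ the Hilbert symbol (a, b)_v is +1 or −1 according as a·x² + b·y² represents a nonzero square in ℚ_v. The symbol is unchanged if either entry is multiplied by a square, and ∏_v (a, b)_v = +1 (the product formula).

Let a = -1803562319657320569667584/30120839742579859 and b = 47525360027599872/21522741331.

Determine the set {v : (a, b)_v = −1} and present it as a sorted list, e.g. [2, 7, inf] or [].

Mod squares: a ≡ -6006, b ≡ 3003. Check v ∈ {∞, 2, 3, 7, 11, 13}.
v=13: a=13^-11·(≡2), b=13^-7·(≡3) mod 13; (2|13)=-1, (3|13)=+1; (−1)^{-11·-7·6}·(-1)^-7·(+1)^-11 = -1.
v=11: a=11^13·(≡3), b=11^9·(≡5) mod 11; (3|11)=+1, (5|11)=+1; (−1)^{13·9·5}·(+1)^9·(+1)^13 = -1.
v=7: a=7^-5·(≡5), b=7^-3·(≡2) mod 7; (5|7)=-1, (2|7)=+1; (−1)^{-5·-3·3}·(-1)^-3·(+1)^-5 = +1.
v=3: a=3^13·(≡2), b=3^9·(≡2) mod 3; (2|3)=-1, (2|3)=-1; (−1)^{13·9·1}·(-1)^9·(-1)^13 = -1.
v=∞: -6006 < 0 and 3003 > 0  ⇒  (a,b)_∞ = +1.
v=2: v_2(a)=15, v_2(b)=10; units ≡ 5, 3 (mod 8); ε·ε+αω+βω = 0·1+15·1+10·1 ≡ 1  ⇒  (a,b)_2 = -1.
|Ram(-6006, 3003)| = 4, even; anisotropic at {2, 3, 11, 13}.

[2, 3, 11, 13]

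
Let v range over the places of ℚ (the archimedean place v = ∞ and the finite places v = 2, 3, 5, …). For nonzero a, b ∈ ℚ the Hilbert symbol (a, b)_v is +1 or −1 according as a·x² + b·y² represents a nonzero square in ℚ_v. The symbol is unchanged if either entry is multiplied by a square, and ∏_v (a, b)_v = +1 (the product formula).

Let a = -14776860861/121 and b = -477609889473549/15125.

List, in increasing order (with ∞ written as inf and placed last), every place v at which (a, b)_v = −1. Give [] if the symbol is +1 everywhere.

(a, b) ≡ (-75981, -10545) mod (ℚ^×)²; places V = {2, 3, 5, 7, 11, 17, 19, 31, 37, 43, ∞}.
(a,b)_2: α=0, β=0; u≡3, v≡7 (mod 8); ε(u)ε(v)=1·1, αω(v)=0·0, βω(u)=0·1; sum ≡ 1  ⇒  -1.
(a,b)_43: α=1, u≡39; β=2, v≡27 (mod 43); (39|43)=-1, (27|43)=-1; sign (−1)^0·-1^2·-1^1 = -1.
(a,b)_11: α=-2, u≡7; β=-2, v≡9 (mod 11); (7|11)=-1, (9|11)=+1; sign (−1)^0·-1^-2·+1^-2 = +1.
(a,b)_19: α=1, u≡12; β=1, v≡14 (mod 19); (12|19)=-1, (14|19)=-1; sign (−1)^1·-1^1·-1^1 = -1.
(a,b)_∞: sgn(-75981)=−, sgn(-10545)=−, so -1.
(a,b)_7: α=4, u≡1; β=2, v≡1 (mod 7); (1|7)=+1, (1|7)=+1; sign (−1)^0·+1^2·+1^4 = +1.
(a,b)_31: α=1, u≡12; β=2, v≡12 (mod 31); (12|31)=-1, (12|31)=-1; sign (−1)^0·-1^2·-1^1 = -1.
(a,b)_5: α=0, u≡4; β=-3, v≡1 (mod 5); (4|5)=+1, (1|5)=+1; sign (−1)^0·+1^-3·+1^0 = +1.
(a,b)_3: α=5, u≡2; β=3, v≡1 (mod 3); (2|3)=-1, (1|3)=+1; sign (−1)^1·-1^3·+1^5 = +1.
(a,b)_37: α=0, u≡19; β=1, v≡34 (mod 37); (19|37)=-1, (34|37)=+1; sign (−1)^0·-1^1·+1^0 = -1.
(a,b)_17: α=0, u≡13; β=2, v≡14 (mod 17); (13|17)=+1, (14|17)=-1; sign (−1)^0·+1^2·-1^0 = +1.
Ram(-75981, -10545) = {2, 19, 31, 37, 43, ∞}; no ℚ_2-point on the conic.

[2, 19, 31, 37, 43, inf]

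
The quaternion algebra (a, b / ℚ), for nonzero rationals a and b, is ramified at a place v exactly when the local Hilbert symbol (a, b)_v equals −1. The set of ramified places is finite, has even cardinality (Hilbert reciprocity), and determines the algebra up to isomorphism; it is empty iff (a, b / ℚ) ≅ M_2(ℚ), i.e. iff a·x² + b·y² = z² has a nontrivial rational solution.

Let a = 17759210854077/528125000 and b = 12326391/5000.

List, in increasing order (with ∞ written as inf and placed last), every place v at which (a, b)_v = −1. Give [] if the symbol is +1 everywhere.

[2, 11]

Mod squares: a ≡ 154, b ≡ 462. Check v ∈ {∞, 2, 3, 5, 7, 11, 13}.
v=11: a=11^5·(≡4), b=11^3·(≡9) mod 11; (4|11)=+1, (9|11)=+1; (−1)^{5·3·5}·(+1)^3·(+1)^5 = -1.
v=5: a=5^-8·(≡1), b=5^-4·(≡2) mod 5; (1|5)=+1, (2|5)=-1; (−1)^{-8·-4·2}·(+1)^-4·(-1)^-8 = +1.
v=3: a=3^8·(≡1), b=3^3·(≡1) mod 3; (1|3)=+1, (1|3)=+1; (−1)^{8·3·1}·(+1)^3·(+1)^8 = +1.
v=13: a=13^-2·(≡7), b=13^0·(≡8) mod 13; (7|13)=-1, (8|13)=-1; (−1)^{-2·0·6}·(-1)^0·(-1)^-2 = +1.
v=2: v_2(a)=-3, v_2(b)=-3; units ≡ 5, 7 (mod 8); ε·ε+αω+βω = 0·1+-3·0+-3·1 ≡ 1  ⇒  (a,b)_2 = -1.
v=∞: 154 > 0 and 462 > 0  ⇒  (a,b)_∞ = +1.
v=7: a=7^5·(≡1), b=7^3·(≡3) mod 7; (1|7)=+1, (3|7)=-1; (−1)^{5·3·3}·(+1)^3·(-1)^5 = +1.
|Ram(154, 462)| = 2, even; anisotropic at {2, 11}.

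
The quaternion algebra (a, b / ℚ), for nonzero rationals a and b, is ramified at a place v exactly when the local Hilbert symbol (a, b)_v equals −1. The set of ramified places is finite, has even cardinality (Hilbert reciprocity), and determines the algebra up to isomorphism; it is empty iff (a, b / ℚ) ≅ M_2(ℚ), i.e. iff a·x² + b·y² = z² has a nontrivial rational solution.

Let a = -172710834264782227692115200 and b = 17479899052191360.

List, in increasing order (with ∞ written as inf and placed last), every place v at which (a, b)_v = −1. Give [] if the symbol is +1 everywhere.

(a, b) ≡ (-297517, 410) mod (ℚ^×)²; places V = {2, 3, 5, 11, 17, 19, 37, 41, 43, ∞}.
(a,b)_17: α=1, u≡2; β=0, v≡8 (mod 17); (2|17)=+1, (8|17)=+1; sign (−1)^0·+1^0·+1^1 = +1.
(a,b)_2: α=8, β=7; u≡3, v≡5 (mod 8); ε(u)ε(v)=1·0, αω(v)=8·1, βω(u)=7·1; sum ≡ 1  ⇒  -1.
(a,b)_11: α=1, u≡8; β=0, v≡4 (mod 11); (8|11)=-1, (4|11)=+1; sign (−1)^0·-1^0·+1^1 = +1.
(a,b)_41: α=2, u≡32; β=1, v≡31 (mod 41); (32|41)=+1, (31|41)=+1; sign (−1)^0·+1^1·+1^2 = +1.
(a,b)_19: α=2, u≡6; β=2, v≡4 (mod 19); (6|19)=+1, (4|19)=+1; sign (−1)^0·+1^2·+1^2 = +1.
(a,b)_37: α=3, u≡33; β=2, v≡10 (mod 37); (33|37)=+1, (10|37)=+1; sign (−1)^0·+1^2·+1^3 = +1.
(a,b)_43: α=3, u≡23; β=2, v≡15 (mod 43); (23|43)=+1, (15|43)=+1; sign (−1)^0·+1^2·+1^3 = +1.
(a,b)_3: α=10, u≡2; β=6, v≡2 (mod 3); (2|3)=-1, (2|3)=-1; sign (−1)^0·-1^6·-1^10 = +1.
(a,b)_5: α=2, u≡2; β=1, v≡2 (mod 5); (2|5)=-1, (2|5)=-1; sign (−1)^0·-1^1·-1^2 = -1.
(a,b)_∞: sgn(-297517)=−, sgn(410)=+, so +1.
Ram(-297517, 410) = {2, 5}; no ℚ_2-point on the conic.

[2, 5]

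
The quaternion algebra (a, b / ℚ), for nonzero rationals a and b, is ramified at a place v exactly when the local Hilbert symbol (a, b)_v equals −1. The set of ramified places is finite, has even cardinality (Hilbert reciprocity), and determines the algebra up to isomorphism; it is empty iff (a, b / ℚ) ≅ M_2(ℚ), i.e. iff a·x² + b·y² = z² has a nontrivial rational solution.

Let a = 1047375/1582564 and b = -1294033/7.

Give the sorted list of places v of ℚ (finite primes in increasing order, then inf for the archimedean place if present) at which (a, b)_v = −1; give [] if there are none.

Mod squares: a ≡ 95, b ≡ -53599. Check v ∈ {∞, 2, 3, 5, 7, 13, 17, 19, 31, 37}.
v=3: a=3^2·(≡2), b=3^0·(≡2) mod 3; (2|3)=-1, (2|3)=-1; (−1)^{2·0·1}·(-1)^0·(-1)^2 = +1.
v=7: a=7^2·(≡1), b=7^-1·(≡1) mod 7; (1|7)=+1, (1|7)=+1; (−1)^{2·-1·3}·(+1)^-1·(+1)^2 = +1.
v=17: a=17^-2·(≡11), b=17^0·(≡1) mod 17; (11|17)=-1, (1|17)=+1; (−1)^{-2·0·8}·(-1)^0·(+1)^-2 = +1.
v=∞: 95 > 0 and -53599 < 0  ⇒  (a,b)_∞ = +1.
v=19: a=19^1·(≡17), b=19^1·(≡12) mod 19; (17|19)=+1, (12|19)=-1; (−1)^{1·1·9}·(+1)^1·(-1)^1 = +1.
v=13: a=13^0·(≡12), b=13^3·(≡5) mod 13; (12|13)=+1, (5|13)=-1; (−1)^{0·3·6}·(+1)^3·(-1)^0 = +1.
v=5: a=5^3·(≡1), b=5^0·(≡1) mod 5; (1|5)=+1, (1|5)=+1; (−1)^{3·0·2}·(+1)^0·(+1)^3 = +1.
v=2: v_2(a)=-2, v_2(b)=0; units ≡ 7, 1 (mod 8); ε·ε+αω+βω = 1·0+-2·0+0·0 ≡ 0  ⇒  (a,b)_2 = +1.
v=37: a=37^-2·(≡10), b=37^0·(≡6) mod 37; (10|37)=+1, (6|37)=-1; (−1)^{-2·0·18}·(+1)^0·(-1)^-2 = +1.
v=31: a=31^0·(≡25), b=31^1·(≡2) mod 31; (25|31)=+1, (2|31)=+1; (−1)^{0·1·15}·(+1)^1·(+1)^0 = +1.
Every local symbol is +1, so the conic 95·x² + -53599·y² = z² has ℚ_v-points for all v and hence a ℚ-point; (a, b / ℚ) ≅ M_2(ℚ).

[]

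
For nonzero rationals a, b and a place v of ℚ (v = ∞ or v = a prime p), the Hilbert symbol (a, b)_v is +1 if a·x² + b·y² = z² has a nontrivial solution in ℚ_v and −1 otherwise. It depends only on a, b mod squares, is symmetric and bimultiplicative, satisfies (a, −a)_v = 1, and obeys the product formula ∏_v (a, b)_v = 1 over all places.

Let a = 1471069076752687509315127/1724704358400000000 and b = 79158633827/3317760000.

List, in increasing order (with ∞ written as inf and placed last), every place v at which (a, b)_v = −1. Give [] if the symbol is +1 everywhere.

Mod squares: a ≡ 7, b ≡ 203. Check v ∈ {∞, 2, 3, 5, 7, 13, 17, 19, 29, 31}.
v=31: a=31^6·(≡16), b=31^2·(≡27) mod 31; (16|31)=+1, (27|31)=-1; (−1)^{6·2·15}·(+1)^2·(-1)^6 = +1.
v=2: v_2(a)=-24, v_2(b)=-16; units ≡ 7, 3 (mod 8); ε·ε+αω+βω = 1·1+-24·1+-16·0 ≡ 1  ⇒  (a,b)_2 = -1.
v=7: a=7^9·(≡1), b=7^5·(≡1) mod 7; (1|7)=+1, (1|7)=+1; (−1)^{9·5·3}·(+1)^5·(+1)^9 = -1.
v=13: a=13^2·(≡7), b=13^2·(≡5) mod 13; (7|13)=-1, (5|13)=-1; (−1)^{2·2·6}·(-1)^2·(-1)^2 = +1.
v=19: a=19^-2·(≡6), b=19^0·(≡18) mod 19; (6|19)=+1, (18|19)=-1; (−1)^{-2·0·9}·(+1)^0·(-1)^-2 = +1.
v=29: a=29^2·(≡1), b=29^1·(≡4) mod 29; (1|29)=+1, (4|29)=+1; (−1)^{2·1·14}·(+1)^1·(+1)^2 = +1.
v=5: a=5^-8·(≡3), b=5^-4·(≡2) mod 5; (3|5)=-1, (2|5)=-1; (−1)^{-8·-4·2}·(-1)^-4·(-1)^-8 = +1.
v=3: a=3^-6·(≡1), b=3^-4·(≡2) mod 3; (1|3)=+1, (2|3)=-1; (−1)^{-6·-4·1}·(+1)^-4·(-1)^-6 = +1.
v=17: a=17^2·(≡3), b=17^0·(≡15) mod 17; (3|17)=-1, (15|17)=+1; (−1)^{2·0·8}·(-1)^0·(+1)^2 = +1.
v=∞: 7 > 0 and 203 > 0  ⇒  (a,b)_∞ = +1.
|Ram(7, 203)| = 2, even; anisotropic at {2, 7}.

[2, 7]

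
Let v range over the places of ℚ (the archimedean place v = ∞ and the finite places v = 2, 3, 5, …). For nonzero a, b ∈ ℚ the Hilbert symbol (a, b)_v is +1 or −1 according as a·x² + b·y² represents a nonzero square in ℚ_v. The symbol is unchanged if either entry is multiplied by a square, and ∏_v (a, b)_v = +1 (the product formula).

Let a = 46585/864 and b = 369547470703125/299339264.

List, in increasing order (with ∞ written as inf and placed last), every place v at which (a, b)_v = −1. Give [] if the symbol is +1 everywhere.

Mod squares: a ≡ 2310, b ≡ 6006. Check v ∈ {∞, 2, 3, 5, 7, 11, 13, 17}.
v=7: a=7^1·(≡4), b=7^-1·(≡2) mod 7; (4|7)=+1, (2|7)=+1; (−1)^{1·-1·3}·(+1)^-1·(+1)^1 = -1.
v=2: v_2(a)=-5, v_2(b)=-9; units ≡ 3, 3 (mod 8); ε·ε+αω+βω = 1·1+-5·1+-9·1 ≡ 1  ⇒  (a,b)_2 = -1.
v=11: a=11^3·(≡4), b=11^3·(≡10) mod 11; (4|11)=+1, (10|11)=-1; (−1)^{3·3·5}·(+1)^3·(-1)^3 = +1.
v=13: a=13^0·(≡1), b=13^1·(≡8) mod 13; (1|13)=+1, (8|13)=-1; (−1)^{0·1·6}·(+1)^1·(-1)^0 = +1.
v=3: a=3^-3·(≡2), b=3^7·(≡1) mod 3; (2|3)=-1, (1|3)=+1; (−1)^{-3·7·1}·(-1)^7·(+1)^-3 = +1.
v=∞: 2310 > 0 and 6006 > 0  ⇒  (a,b)_∞ = +1.
v=5: a=5^1·(≡3), b=5^10·(≡4) mod 5; (3|5)=-1, (4|5)=+1; (−1)^{1·10·2}·(-1)^10·(+1)^1 = +1.
v=17: a=17^0·(≡4), b=17^-4·(≡14) mod 17; (4|17)=+1, (14|17)=-1; (−1)^{0·-4·8}·(+1)^-4·(-1)^0 = +1.
(2310, 6006 / ℚ) ramifies at {2, 7}: a division algebra.

[2, 7]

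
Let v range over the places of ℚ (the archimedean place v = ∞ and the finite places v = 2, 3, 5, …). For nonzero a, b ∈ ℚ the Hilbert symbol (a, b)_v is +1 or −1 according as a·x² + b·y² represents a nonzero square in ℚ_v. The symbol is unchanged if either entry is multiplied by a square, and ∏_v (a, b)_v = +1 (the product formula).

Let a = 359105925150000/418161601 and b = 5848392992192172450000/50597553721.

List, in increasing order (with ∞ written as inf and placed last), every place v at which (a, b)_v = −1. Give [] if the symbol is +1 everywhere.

Mod squares: a ≡ 33915, b ≡ 5. Check v ∈ {∞, 2, 3, 5, 7, 11, 13, 17, 19}.
v=2: v_2(a)=4, v_2(b)=4; units ≡ 3, 5 (mod 8); ε·ε+αω+βω = 1·0+4·1+4·1 ≡ 0  ⇒  (a,b)_2 = +1.
v=5: a=5^5·(≡3), b=5^5·(≡4) mod 5; (3|5)=-1, (4|5)=+1; (−1)^{5·5·2}·(-1)^5·(+1)^5 = -1.
v=17: a=17^1·(≡10), b=17^2·(≡7) mod 17; (10|17)=-1, (7|17)=-1; (−1)^{1·2·8}·(-1)^2·(-1)^1 = -1.
v=13: a=13^-4·(≡5), b=13^-4·(≡2) mod 13; (5|13)=-1, (2|13)=-1; (−1)^{-4·-4·6}·(-1)^-4·(-1)^-4 = +1.
v=11: a=11^-4·(≡10), b=11^-6·(≡1) mod 11; (10|11)=-1, (1|11)=+1; (−1)^{-4·-6·5}·(-1)^-6·(+1)^-4 = +1.
v=3: a=3^3·(≡1), b=3^4·(≡2) mod 3; (1|3)=+1, (2|3)=-1; (−1)^{3·4·1}·(+1)^4·(-1)^3 = -1.
v=19: a=19^1·(≡10), b=19^2·(≡17) mod 19; (10|19)=-1, (17|19)=+1; (−1)^{1·2·9}·(-1)^2·(+1)^1 = +1.
v=∞: 33915 > 0 and 5 > 0  ⇒  (a,b)_∞ = +1.
v=7: a=7^7·(≡2), b=7^12·(≡3) mod 7; (2|7)=+1, (3|7)=-1; (−1)^{7·12·3}·(+1)^12·(-1)^7 = -1.
Ram(33915, 5) = {3, 5, 7, 17}; no ℚ_3-point on the conic.

[3, 5, 7, 17]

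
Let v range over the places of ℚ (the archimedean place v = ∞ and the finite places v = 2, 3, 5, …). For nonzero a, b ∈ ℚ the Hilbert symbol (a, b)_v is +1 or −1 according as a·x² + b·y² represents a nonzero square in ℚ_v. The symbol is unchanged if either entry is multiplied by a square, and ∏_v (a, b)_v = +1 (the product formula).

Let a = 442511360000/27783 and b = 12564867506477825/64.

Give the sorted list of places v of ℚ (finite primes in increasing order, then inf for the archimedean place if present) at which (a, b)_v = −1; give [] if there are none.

(a, b) ≡ (302498, 8897) mod (ℚ^×)²; places V = {2, 3, 5, 7, 11, 17, 31, 41, ∞}.
(a,b)_41: α=1, u≡36; β=3, v≡11 (mod 41); (36|41)=+1, (11|41)=-1; sign (−1)^0·+1^3·-1^1 = -1.
(a,b)_2: α=15, β=-6; u≡1, v≡1 (mod 8); ε(u)ε(v)=0·0, αω(v)=15·0, βω(u)=-6·0; sum ≡ 0  ⇒  +1.
(a,b)_11: α=0, u≡9; β=2, v≡5 (mod 11); (9|11)=+1, (5|11)=+1; sign (−1)^0·+1^2·+1^0 = +1.
(a,b)_∞: sgn(302498)=+, sgn(8897)=+, so +1.
(a,b)_5: α=4, u≡2; β=2, v≡2 (mod 5); (2|5)=-1, (2|5)=-1; sign (−1)^0·-1^2·-1^4 = +1.
(a,b)_17: α=1, u≡5; β=2, v≡7 (mod 17); (5|17)=-1, (7|17)=-1; sign (−1)^0·-1^2·-1^1 = -1.
(a,b)_3: α=-4, u≡2; β=0, v≡2 (mod 3); (2|3)=-1, (2|3)=-1; sign (−1)^0·-1^0·-1^-4 = +1.
(a,b)_31: α=1, u≡24; β=3, v≡18 (mod 31); (24|31)=-1, (18|31)=+1; sign (−1)^1·-1^3·+1^1 = +1.
(a,b)_7: α=-3, u≡6; β=1, v≡2 (mod 7); (6|7)=-1, (2|7)=+1; sign (−1)^1·-1^1·+1^-3 = +1.
Ram(302498, 8897) = {17, 41}; no ℚ_17-point on the conic.

[17, 41]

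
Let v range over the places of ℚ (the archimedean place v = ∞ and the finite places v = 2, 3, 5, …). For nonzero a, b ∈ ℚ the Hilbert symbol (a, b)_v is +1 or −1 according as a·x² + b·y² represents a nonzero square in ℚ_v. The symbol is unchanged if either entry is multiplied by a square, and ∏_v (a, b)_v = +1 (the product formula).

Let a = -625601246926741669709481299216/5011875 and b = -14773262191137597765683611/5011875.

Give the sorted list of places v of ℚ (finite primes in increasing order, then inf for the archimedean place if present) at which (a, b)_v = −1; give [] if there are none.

Mod squares: a ≡ -115122895459, b ≡ -5904041. Check v ∈ {∞, 2, 3, 5, 7, 11, 13, 17, 19, 31, 37, 41, 53}.
v=5: a=5^-4·(≡1), b=5^-4·(≡1) mod 5; (1|5)=+1, (1|5)=+1; (−1)^{-4·-4·2}·(+1)^-4·(+1)^-4 = +1.
v=7: a=7^6·(≡1), b=7^4·(≡4) mod 7; (1|7)=+1, (4|7)=+1; (−1)^{6·4·3}·(+1)^4·(+1)^6 = +1.
v=31: a=31^3·(≡25), b=31^2·(≡10) mod 31; (25|31)=+1, (10|31)=+1; (−1)^{3·2·15}·(+1)^2·(+1)^3 = +1.
v=11: a=11^-1·(≡7), b=11^-1·(≡3) mod 11; (7|11)=-1, (3|11)=+1; (−1)^{-1·-1·5}·(-1)^-1·(+1)^-1 = +1.
v=13: a=13^1·(≡6), b=13^1·(≡11) mod 13; (6|13)=-1, (11|13)=-1; (−1)^{1·1·6}·(-1)^1·(-1)^1 = +1.
v=41: a=41^1·(≡3), b=41^1·(≡8) mod 41; (3|41)=-1, (8|41)=+1; (−1)^{1·1·20}·(-1)^1·(+1)^1 = -1.
v=∞: -115122895459 < 0 and -5904041 < 0  ⇒  (a,b)_∞ = -1.
v=19: a=19^1·(≡11), b=19^3·(≡5) mod 19; (11|19)=+1, (5|19)=+1; (−1)^{1·3·9}·(+1)^3·(+1)^1 = -1.
v=37: a=37^3·(≡12), b=37^2·(≡30) mod 37; (12|37)=+1, (30|37)=+1; (−1)^{3·2·18}·(+1)^2·(+1)^3 = +1.
v=17: a=17^7·(≡8), b=17^6·(≡2) mod 17; (8|17)=+1, (2|17)=+1; (−1)^{7·6·8}·(+1)^6·(+1)^7 = +1.
v=3: a=3^-6·(≡2), b=3^-6·(≡1) mod 3; (2|3)=-1, (1|3)=+1; (−1)^{-6·-6·1}·(-1)^-6·(+1)^-6 = +1.
v=53: a=53^1·(≡51), b=53^1·(≡10) mod 53; (51|53)=-1, (10|53)=+1; (−1)^{1·1·26}·(-1)^1·(+1)^1 = -1.
v=2: v_2(a)=4, v_2(b)=0; units ≡ 5, 7 (mod 8); ε·ε+αω+βω = 0·1+4·0+0·1 ≡ 0  ⇒  (a,b)_2 = +1.
(-115122895459, -5904041 / ℚ) ramifies at {19, 41, 53, ∞}: a division algebra.

[19, 41, 53, inf]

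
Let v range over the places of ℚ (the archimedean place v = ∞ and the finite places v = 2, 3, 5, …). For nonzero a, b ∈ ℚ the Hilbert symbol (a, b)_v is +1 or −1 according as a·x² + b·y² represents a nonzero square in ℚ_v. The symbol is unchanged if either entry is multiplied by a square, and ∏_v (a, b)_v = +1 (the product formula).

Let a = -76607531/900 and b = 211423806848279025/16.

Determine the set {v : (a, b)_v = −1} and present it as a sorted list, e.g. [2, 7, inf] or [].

(a, b) ≡ (-11, 1001) mod (ℚ^×)²; places V = {2, 3, 5, 7, 11, 13, 29, ∞}.
(a,b)_29: α=2, u≡27; β=0, v≡2 (mod 29); (27|29)=-1, (2|29)=-1; sign (−1)^0·-1^0·-1^2 = +1.
(a,b)_11: α=1, u≡6; β=1, v≡5 (mod 11); (6|11)=-1, (5|11)=+1; sign (−1)^1·-1^1·+1^1 = +1.
(a,b)_∞: sgn(-11)=−, sgn(1001)=+, so +1.
(a,b)_13: α=2, u≡8; β=7, v≡3 (mod 13); (8|13)=-1, (3|13)=+1; sign (−1)^0·-1^7·+1^2 = -1.
(a,b)_3: α=-2, u≡1; β=6, v≡2 (mod 3); (1|3)=+1, (2|3)=-1; sign (−1)^0·+1^6·-1^-2 = +1.
(a,b)_2: α=-2, β=-4; u≡5, v≡1 (mod 8); ε(u)ε(v)=0·0, αω(v)=-2·0, βω(u)=-4·1; sum ≡ 0  ⇒  +1.
(a,b)_5: α=-2, u≡4; β=2, v≡1 (mod 5); (4|5)=+1, (1|5)=+1; sign (−1)^0·+1^2·+1^-2 = +1.
(a,b)_7: α=2, u≡6; β=5, v≡6 (mod 7); (6|7)=-1, (6|7)=-1; sign (−1)^0·-1^5·-1^2 = -1.
(-11, 1001 / ℚ) ramifies at {7, 13}: a division algebra.

[7, 13]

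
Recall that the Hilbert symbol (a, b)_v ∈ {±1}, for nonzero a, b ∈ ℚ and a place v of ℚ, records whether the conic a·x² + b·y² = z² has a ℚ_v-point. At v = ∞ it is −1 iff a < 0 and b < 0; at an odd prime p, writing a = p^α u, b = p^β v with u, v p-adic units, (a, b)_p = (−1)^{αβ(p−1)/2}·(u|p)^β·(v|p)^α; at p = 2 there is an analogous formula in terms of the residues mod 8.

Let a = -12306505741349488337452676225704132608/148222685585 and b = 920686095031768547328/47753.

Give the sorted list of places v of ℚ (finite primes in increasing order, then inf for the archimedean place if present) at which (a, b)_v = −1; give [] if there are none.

(a, b) ≡ (-16445, 104006) mod (ℚ^×)²; places V = {2, 3, 5, 7, 11, 13, 17, 19, 23, 53, ∞}.
(a,b)_17: α=-2, u≡5; β=-1, v≡16 (mod 17); (5|17)=-1, (16|17)=+1; sign (−1)^0·-1^-1·+1^-2 = -1.
(a,b)_5: α=-1, u≡1; β=0, v≡1 (mod 5); (1|5)=+1, (1|5)=+1; sign (−1)^0·+1^0·+1^-1 = +1.
(a,b)_7: α=2, u≡5; β=1, v≡2 (mod 7); (5|7)=-1, (2|7)=+1; sign (−1)^0·-1^1·+1^2 = -1.
(a,b)_∞: sgn(-16445)=−, sgn(104006)=+, so +1.
(a,b)_3: α=6, u≡1; β=4, v≡2 (mod 3); (1|3)=+1, (2|3)=-1; sign (−1)^0·+1^4·-1^6 = +1.
(a,b)_23: α=5, u≡11; β=3, v≡5 (mod 23); (11|23)=-1, (5|23)=-1; sign (−1)^1·-1^3·-1^5 = -1.
(a,b)_2: α=32, β=15; u≡3, v≡3 (mod 8); ε(u)ε(v)=1·1, αω(v)=32·1, βω(u)=15·1; sum ≡ 0  ⇒  +1.
(a,b)_13: α=-1, u≡12; β=0, v≡7 (mod 13); (12|13)=+1, (7|13)=-1; sign (−1)^0·+1^0·-1^-1 = -1.
(a,b)_53: α=-4, u≡49; β=-2, v≡45 (mod 53); (49|53)=+1, (45|53)=-1; sign (−1)^0·+1^-2·-1^-4 = +1.
(a,b)_11: α=13, u≡3; β=8, v≡9 (mod 11); (3|11)=+1, (9|11)=+1; sign (−1)^0·+1^8·+1^13 = +1.
(a,b)_19: α=2, u≡6; β=1, v≡10 (mod 19); (6|19)=+1, (10|19)=-1; sign (−1)^0·+1^1·-1^2 = +1.
(-16445, 104006 / ℚ) ramifies at {7, 13, 17, 23}: a division algebra.

[7, 13, 17, 23]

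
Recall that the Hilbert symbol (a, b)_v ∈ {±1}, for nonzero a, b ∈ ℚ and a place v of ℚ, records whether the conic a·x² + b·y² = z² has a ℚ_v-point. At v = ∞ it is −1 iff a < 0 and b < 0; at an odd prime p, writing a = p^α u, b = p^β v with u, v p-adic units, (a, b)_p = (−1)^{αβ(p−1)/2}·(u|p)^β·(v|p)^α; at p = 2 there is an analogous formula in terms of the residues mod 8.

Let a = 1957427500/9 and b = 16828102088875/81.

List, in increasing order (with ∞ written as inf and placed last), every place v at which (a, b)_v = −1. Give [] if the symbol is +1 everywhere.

Mod squares: a ≡ 19, b ≡ 2755. Check v ∈ {∞, 2, 3, 5, 7, 11, 19, 29}.
v=5: a=5^4·(≡1), b=5^3·(≡1) mod 5; (1|5)=+1, (1|5)=+1; (−1)^{4·3·2}·(+1)^3·(+1)^4 = +1.
v=7: a=7^2·(≡6), b=7^4·(≡1) mod 7; (6|7)=-1, (1|7)=+1; (−1)^{2·4·3}·(-1)^4·(+1)^2 = +1.
v=19: a=19^1·(≡6), b=19^1·(≡13) mod 19; (6|19)=+1, (13|19)=-1; (−1)^{1·1·9}·(+1)^1·(-1)^1 = +1.
v=∞: 19 > 0 and 2755 > 0  ⇒  (a,b)_∞ = +1.
v=11: a=11^0·(≡8), b=11^2·(≡4) mod 11; (8|11)=-1, (4|11)=+1; (−1)^{0·2·5}·(-1)^2·(+1)^0 = +1.
v=29: a=29^2·(≡2), b=29^3·(≡14) mod 29; (2|29)=-1, (14|29)=-1; (−1)^{2·3·14}·(-1)^3·(-1)^2 = -1.
v=2: v_2(a)=2, v_2(b)=0; units ≡ 3, 3 (mod 8); ε·ε+αω+βω = 1·1+2·1+0·1 ≡ 1  ⇒  (a,b)_2 = -1.
v=3: a=3^-2·(≡1), b=3^-4·(≡1) mod 3; (1|3)=+1, (1|3)=+1; (−1)^{-2·-4·1}·(+1)^-4·(+1)^-2 = +1.
Ram(19, 2755) = {2, 29}; no ℚ_2-point on the conic.

[2, 29]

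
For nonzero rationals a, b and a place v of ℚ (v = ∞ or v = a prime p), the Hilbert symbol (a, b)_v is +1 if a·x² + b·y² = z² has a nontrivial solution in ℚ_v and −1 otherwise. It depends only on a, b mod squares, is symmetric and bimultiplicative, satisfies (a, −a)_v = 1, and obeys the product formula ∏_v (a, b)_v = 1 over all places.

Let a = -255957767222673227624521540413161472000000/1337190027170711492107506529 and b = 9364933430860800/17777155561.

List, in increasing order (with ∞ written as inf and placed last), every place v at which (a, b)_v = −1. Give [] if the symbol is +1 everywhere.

(a, b) ≡ (-533, 3567) mod (ℚ^×)²; places V = {2, 3, 5, 11, 13, 17, 19, 23, 29, 31, 41, ∞}.
(a,b)_13: α=7, u≡7; β=2, v≡6 (mod 13); (7|13)=-1, (6|13)=-1; sign (−1)^0·-1^2·-1^7 = -1.
(a,b)_29: α=2, u≡2; β=1, v≡1 (mod 29); (2|29)=-1, (1|29)=+1; sign (−1)^0·-1^1·+1^2 = -1.
(a,b)_41: α=7, u≡3; β=3, v≡39 (mod 41); (3|41)=-1, (39|41)=+1; sign (−1)^0·-1^3·+1^7 = -1.
(a,b)_5: α=6, u≡3; β=2, v≡2 (mod 5); (3|5)=-1, (2|5)=-1; sign (−1)^0·-1^2·-1^6 = +1.
(a,b)_19: α=4, u≡10; β=2, v≡14 (mod 19); (10|19)=-1, (14|19)=-1; sign (−1)^0·-1^2·-1^4 = +1.
(a,b)_31: α=-4, u≡14; β=-2, v≡20 (mod 31); (14|31)=+1, (20|31)=+1; sign (−1)^0·+1^-2·+1^-4 = +1.
(a,b)_3: α=6, u≡1; β=1, v≡1 (mod 3); (1|3)=+1, (1|3)=+1; sign (−1)^0·+1^1·+1^6 = +1.
(a,b)_∞: sgn(-533)=−, sgn(3567)=+, so +1.
(a,b)_2: α=24, β=10; u≡3, v≡7 (mod 8); ε(u)ε(v)=1·1, αω(v)=24·0, βω(u)=10·1; sum ≡ 1  ⇒  -1.
(a,b)_11: α=-8, u≡7; β=-2, v≡1 (mod 11); (7|11)=-1, (1|11)=+1; sign (−1)^0·-1^-2·+1^-8 = +1.
(a,b)_23: α=-4, u≡19; β=-2, v≡6 (mod 23); (19|23)=-1, (6|23)=+1; sign (−1)^0·-1^-2·+1^-4 = +1.
(a,b)_17: α=-6, u≡6; β=-2, v≡7 (mod 17); (6|17)=-1, (7|17)=-1; sign (−1)^0·-1^-2·-1^-6 = +1.
|Ram(-533, 3567)| = 4, even; anisotropic at {2, 13, 29, 41}.

[2, 13, 29, 41]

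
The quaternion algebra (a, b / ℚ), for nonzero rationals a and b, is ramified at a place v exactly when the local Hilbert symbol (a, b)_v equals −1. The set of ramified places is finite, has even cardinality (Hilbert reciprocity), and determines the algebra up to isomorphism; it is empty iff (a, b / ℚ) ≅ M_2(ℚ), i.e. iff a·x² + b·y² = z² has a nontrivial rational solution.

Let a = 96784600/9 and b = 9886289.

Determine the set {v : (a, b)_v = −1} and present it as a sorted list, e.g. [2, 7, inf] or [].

[7, 11, 29, 37]

(a, b) ≡ (967846, 201761) mod (ℚ^×)²; places V = {2, 3, 5, 7, 11, 19, 29, 37, 41, ∞}.
(a,b)_5: α=2, u≡1; β=0, v≡4 (mod 5); (1|5)=+1, (4|5)=+1; sign (−1)^0·+1^0·+1^2 = +1.
(a,b)_37: α=1, u≡30; β=1, v≡20 (mod 37); (30|37)=+1, (20|37)=-1; sign (−1)^0·+1^1·-1^1 = -1.
(a,b)_29: α=1, u≡25; β=0, v≡15 (mod 29); (25|29)=+1, (15|29)=-1; sign (−1)^0·+1^0·-1^1 = -1.
(a,b)_11: α=1, u≡7; β=0, v≡6 (mod 11); (7|11)=-1, (6|11)=-1; sign (−1)^0·-1^0·-1^1 = -1.
(a,b)_∞: sgn(967846)=+, sgn(201761)=+, so +1.
(a,b)_3: α=-2, u≡1; β=0, v≡2 (mod 3); (1|3)=+1, (2|3)=-1; sign (−1)^0·+1^0·-1^-2 = +1.
(a,b)_7: α=0, u≡5; β=3, v≡4 (mod 7); (5|7)=-1, (4|7)=+1; sign (−1)^0·-1^3·+1^0 = -1.
(a,b)_19: α=0, u≡7; β=1, v≡16 (mod 19); (7|19)=+1, (16|19)=+1; sign (−1)^0·+1^1·+1^0 = +1.
(a,b)_2: α=3, β=0; u≡3, v≡1 (mod 8); ε(u)ε(v)=1·0, αω(v)=3·0, βω(u)=0·1; sum ≡ 0  ⇒  +1.
(a,b)_41: α=1, u≡21; β=1, v≡8 (mod 41); (21|41)=+1, (8|41)=+1; sign (−1)^0·+1^1·+1^1 = +1.
(967846, 201761 / ℚ) ramifies at {7, 11, 29, 37}: a division algebra.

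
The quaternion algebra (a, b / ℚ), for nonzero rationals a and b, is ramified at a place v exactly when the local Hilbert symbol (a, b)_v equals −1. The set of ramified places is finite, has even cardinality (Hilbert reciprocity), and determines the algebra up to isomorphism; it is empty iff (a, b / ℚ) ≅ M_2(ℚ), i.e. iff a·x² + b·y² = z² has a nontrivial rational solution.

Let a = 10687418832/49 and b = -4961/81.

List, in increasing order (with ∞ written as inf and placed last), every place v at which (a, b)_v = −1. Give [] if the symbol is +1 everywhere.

(a, b) ≡ (2311293, -41) mod (ℚ^×)²; places V = {2, 3, 7, 11, 17, 19, 23, 41, 43, ∞}.
(a,b)_17: α=2, u≡12; β=0, v≡12 (mod 17); (12|17)=-1, (12|17)=-1; sign (−1)^0·-1^0·-1^2 = +1.
(a,b)_43: α=1, u≡11; β=0, v≡29 (mod 43); (11|43)=+1, (29|43)=-1; sign (−1)^0·+1^0·-1^1 = -1.
(a,b)_11: α=0, u≡7; β=2, v≡9 (mod 11); (7|11)=-1, (9|11)=+1; sign (−1)^0·-1^2·+1^0 = +1.
(a,b)_2: α=4, β=0; u≡5, v≡7 (mod 8); ε(u)ε(v)=0·1, αω(v)=4·0, βω(u)=0·1; sum ≡ 0  ⇒  +1.
(a,b)_23: α=1, u≡9; β=0, v≡14 (mod 23); (9|23)=+1, (14|23)=-1; sign (−1)^0·+1^0·-1^1 = -1.
(a,b)_3: α=1, u≡1; β=-4, v≡1 (mod 3); (1|3)=+1, (1|3)=+1; sign (−1)^0·+1^-4·+1^1 = +1.
(a,b)_19: α=1, u≡4; β=0, v≡11 (mod 19); (4|19)=+1, (11|19)=+1; sign (−1)^0·+1^0·+1^1 = +1.
(a,b)_41: α=1, u≡33; β=1, v≡39 (mod 41); (33|41)=+1, (39|41)=+1; sign (−1)^0·+1^1·+1^1 = +1.
(a,b)_∞: sgn(2311293)=+, sgn(-41)=−, so +1.
(a,b)_7: α=-2, u≡6; β=0, v≡4 (mod 7); (6|7)=-1, (4|7)=+1; sign (−1)^0·-1^0·+1^-2 = +1.
Ram(2311293, -41) = {23, 43}; no ℚ_23-point on the conic.

[23, 43]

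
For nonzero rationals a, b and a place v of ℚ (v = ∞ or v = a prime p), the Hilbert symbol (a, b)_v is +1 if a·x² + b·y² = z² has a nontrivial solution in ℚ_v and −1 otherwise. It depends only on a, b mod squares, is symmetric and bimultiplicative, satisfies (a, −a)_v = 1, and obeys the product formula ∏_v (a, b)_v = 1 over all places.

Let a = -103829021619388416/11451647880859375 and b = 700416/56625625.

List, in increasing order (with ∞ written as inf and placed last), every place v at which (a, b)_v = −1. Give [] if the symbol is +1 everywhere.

Mod squares: a ≡ -273, b ≡ 19. Check v ∈ {∞, 2, 3, 5, 7, 13, 17, 19, 43}.
v=3: a=3^3·(≡2), b=3^2·(≡1) mod 3; (2|3)=-1, (1|3)=+1; (−1)^{3·2·1}·(-1)^2·(+1)^3 = +1.
v=5: a=5^-10·(≡3), b=5^-4·(≡1) mod 5; (3|5)=-1, (1|5)=+1; (−1)^{-10·-4·2}·(-1)^-4·(+1)^-10 = +1.
v=2: v_2(a)=24, v_2(b)=12; units ≡ 7, 3 (mod 8); ε·ε+αω+βω = 1·1+24·1+12·0 ≡ 1  ⇒  (a,b)_2 = -1.
v=19: a=19^2·(≡18), b=19^1·(≡4) mod 19; (18|19)=-1, (4|19)=+1; (−1)^{2·1·9}·(-1)^1·(+1)^2 = -1.
v=13: a=13^3·(≡5), b=13^0·(≡7) mod 13; (5|13)=-1, (7|13)=-1; (−1)^{3·0·6}·(-1)^0·(-1)^3 = -1.
v=7: a=7^-3·(≡3), b=7^-2·(≡5) mod 7; (3|7)=-1, (5|7)=-1; (−1)^{-3·-2·3}·(-1)^-2·(-1)^-3 = -1.
v=17: a=17^2·(≡16), b=17^0·(≡8) mod 17; (16|17)=+1, (8|17)=+1; (−1)^{2·0·8}·(+1)^0·(+1)^2 = +1.
v=∞: -273 < 0 and 19 > 0  ⇒  (a,b)_∞ = +1.
v=43: a=43^-4·(≡34), b=43^-2·(≡37) mod 43; (34|43)=-1, (37|43)=-1; (−1)^{-4·-2·21}·(-1)^-2·(-1)^-4 = +1.
Ram(-273, 19) = {2, 7, 13, 19}; no ℚ_2-point on the conic.

[2, 7, 13, 19]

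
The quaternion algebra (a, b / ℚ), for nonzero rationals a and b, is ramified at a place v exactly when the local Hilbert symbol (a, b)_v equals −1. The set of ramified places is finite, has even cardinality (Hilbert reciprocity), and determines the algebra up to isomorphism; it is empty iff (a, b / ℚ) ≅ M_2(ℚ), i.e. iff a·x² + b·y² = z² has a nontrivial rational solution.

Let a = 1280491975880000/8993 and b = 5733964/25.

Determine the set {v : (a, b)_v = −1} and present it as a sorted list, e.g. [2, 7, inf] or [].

(a, b) ≡ (193737661, 1433491) mod (ℚ^×)²; places V = {2, 5, 13, 17, 19, 23, 29, 37, 43, 53, ∞}.
(a,b)_2: α=6, β=2; u≡5, v≡3 (mod 8); ε(u)ε(v)=0·1, αω(v)=6·1, βω(u)=2·1; sum ≡ 0  ⇒  +1.
(a,b)_5: α=4, u≡1; β=-2, v≡4 (mod 5); (1|5)=+1, (4|5)=+1; sign (−1)^0·+1^-2·+1^4 = +1.
(a,b)_19: α=1, u≡10; β=0, v≡5 (mod 19); (10|19)=-1, (5|19)=+1; sign (−1)^0·-1^0·+1^1 = +1.
(a,b)_29: α=1, u≡24; β=0, v≡8 (mod 29); (24|29)=+1, (8|29)=-1; sign (−1)^0·+1^0·-1^1 = -1.
(a,b)_23: α=-2, u≡9; β=0, v≡9 (mod 23); (9|23)=+1, (9|23)=+1; sign (−1)^0·+1^0·+1^-2 = +1.
(a,b)_37: α=1, u≡35; β=1, v≡11 (mod 37); (35|37)=-1, (11|37)=+1; sign (−1)^0·-1^1·+1^1 = -1.
(a,b)_43: α=1, u≡26; β=1, v≡26 (mod 43); (26|43)=-1, (26|43)=-1; sign (−1)^1·-1^1·-1^1 = -1.
(a,b)_∞: sgn(193737661)=+, sgn(1433491)=+, so +1.
(a,b)_17: α=-1, u≡16; β=1, v≡10 (mod 17); (16|17)=+1, (10|17)=-1; sign (−1)^0·+1^1·-1^-1 = -1.
(a,b)_13: α=1, u≡4; β=0, v≡11 (mod 13); (4|13)=+1, (11|13)=-1; sign (−1)^0·+1^0·-1^1 = -1.
(a,b)_53: α=2, u≡32; β=1, v≡43 (mod 53); (32|53)=-1, (43|53)=+1; sign (−1)^0·-1^1·+1^2 = -1.
Ram(193737661, 1433491) = {13, 17, 29, 37, 43, 53}; no ℚ_13-point on the conic.

[13, 17, 29, 37, 43, 53]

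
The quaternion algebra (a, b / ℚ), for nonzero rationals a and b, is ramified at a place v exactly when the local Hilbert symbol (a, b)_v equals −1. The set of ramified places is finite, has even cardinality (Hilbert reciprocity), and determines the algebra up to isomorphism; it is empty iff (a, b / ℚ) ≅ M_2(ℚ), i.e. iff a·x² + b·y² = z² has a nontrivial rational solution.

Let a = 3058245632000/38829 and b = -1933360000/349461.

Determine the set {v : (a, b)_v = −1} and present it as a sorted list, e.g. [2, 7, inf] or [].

[3, 11]

(a, b) ≡ (105, -6006) mod (ℚ^×)²; places V = {2, 3, 5, 7, 11, 13, 43, 47, ∞}.
(a,b)_5: α=3, u≡4; β=4, v≡4 (mod 5); (4|5)=+1, (4|5)=+1; sign (−1)^0·+1^4·+1^3 = +1.
(a,b)_2: α=16, β=7; u≡1, v≡5 (mod 8); ε(u)ε(v)=0·0, αω(v)=16·1, βω(u)=7·0; sum ≡ 0  ⇒  +1.
(a,b)_∞: sgn(105)=+, sgn(-6006)=−, so +1.
(a,b)_7: α=-1, u≡2; β=-1, v≡5 (mod 7); (2|7)=+1, (5|7)=-1; sign (−1)^1·+1^-1·-1^-1 = +1.
(a,b)_3: α=-1, u≡2; β=-3, v≡2 (mod 3); (2|3)=-1, (2|3)=-1; sign (−1)^1·-1^-3·-1^-1 = -1.
(a,b)_43: α=-2, u≡12; β=-2, v≡14 (mod 43); (12|43)=-1, (14|43)=+1; sign (−1)^0·-1^-2·+1^-2 = +1.
(a,b)_13: α=2, u≡12; β=3, v≡6 (mod 13); (12|13)=+1, (6|13)=-1; sign (−1)^0·+1^3·-1^2 = +1.
(a,b)_11: α=0, u≡2; β=1, v≡1 (mod 11); (2|11)=-1, (1|11)=+1; sign (−1)^0·-1^1·+1^0 = -1.
(a,b)_47: α=2, u≡23; β=0, v≡26 (mod 47); (23|47)=-1, (26|47)=-1; sign (−1)^0·-1^0·-1^2 = +1.
|Ram(105, -6006)| = 2, even; anisotropic at {3, 11}.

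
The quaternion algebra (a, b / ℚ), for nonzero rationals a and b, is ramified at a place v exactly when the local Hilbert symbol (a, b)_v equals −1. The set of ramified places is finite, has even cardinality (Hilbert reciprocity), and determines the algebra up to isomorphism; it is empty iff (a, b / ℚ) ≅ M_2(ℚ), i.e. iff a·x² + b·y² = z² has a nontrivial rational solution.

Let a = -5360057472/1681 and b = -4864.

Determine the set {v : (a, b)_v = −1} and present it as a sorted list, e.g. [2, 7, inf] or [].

[2, 3, 29, inf]

Mod squares: a ≡ -1709202, b ≡ -19. Check v ∈ {∞, 2, 3, 7, 11, 19, 29, 41, 47}.
v=2: v_2(a)=7, v_2(b)=8; units ≡ 7, 5 (mod 8); ε·ε+αω+βω = 1·0+7·1+8·0 ≡ 1  ⇒  (a,b)_2 = -1.
v=47: a=47^1·(≡27), b=47^0·(≡24) mod 47; (27|47)=+1, (24|47)=+1; (−1)^{1·0·23}·(+1)^0·(+1)^1 = +1.
v=29: a=29^1·(≡11), b=29^0·(≡8) mod 29; (11|29)=-1, (8|29)=-1; (−1)^{1·0·14}·(-1)^0·(-1)^1 = -1.
v=41: a=41^-2·(≡38), b=41^0·(≡15) mod 41; (38|41)=-1, (15|41)=-1; (−1)^{-2·0·20}·(-1)^0·(-1)^-2 = +1.
v=7: a=7^2·(≡2), b=7^0·(≡1) mod 7; (2|7)=+1, (1|7)=+1; (−1)^{2·0·3}·(+1)^0·(+1)^2 = +1.
v=11: a=11^1·(≡9), b=11^0·(≡9) mod 11; (9|11)=+1, (9|11)=+1; (−1)^{1·0·5}·(+1)^0·(+1)^1 = +1.
v=∞: -1709202 < 0 and -19 < 0  ⇒  (a,b)_∞ = -1.
v=3: a=3^1·(≡2), b=3^0·(≡2) mod 3; (2|3)=-1, (2|3)=-1; (−1)^{1·0·1}·(-1)^0·(-1)^1 = -1.
v=19: a=19^1·(≡5), b=19^1·(≡10) mod 19; (5|19)=+1, (10|19)=-1; (−1)^{1·1·9}·(+1)^1·(-1)^1 = +1.
(-1709202, -19 / ℚ) ramifies at {2, 3, 29, ∞}: a division algebra.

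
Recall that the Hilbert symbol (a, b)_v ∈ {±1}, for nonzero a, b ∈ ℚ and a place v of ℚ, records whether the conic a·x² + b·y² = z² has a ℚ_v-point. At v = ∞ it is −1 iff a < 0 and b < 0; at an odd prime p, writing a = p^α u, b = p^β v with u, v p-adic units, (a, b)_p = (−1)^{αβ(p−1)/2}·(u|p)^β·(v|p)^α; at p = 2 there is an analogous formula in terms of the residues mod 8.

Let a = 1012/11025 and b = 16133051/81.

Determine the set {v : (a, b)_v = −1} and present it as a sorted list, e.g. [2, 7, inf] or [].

(a, b) ≡ (253, 133331) mod (ℚ^×)²; places V = {2, 3, 5, 7, 11, 17, 23, 31, ∞}.
(a,b)_7: α=-2, u≡4; β=0, v≡1 (mod 7); (4|7)=+1, (1|7)=+1; sign (−1)^0·+1^0·+1^-2 = +1.
(a,b)_5: α=-2, u≡2; β=0, v≡1 (mod 5); (2|5)=-1, (1|5)=+1; sign (−1)^0·-1^0·+1^-2 = +1.
(a,b)_11: α=1, u≡5; β=3, v≡8 (mod 11); (5|11)=+1, (8|11)=-1; sign (−1)^1·+1^3·-1^1 = +1.
(a,b)_17: α=0, u≡1; β=1, v≡14 (mod 17); (1|17)=+1, (14|17)=-1; sign (−1)^0·+1^1·-1^0 = +1.
(a,b)_31: α=0, u≡1; β=1, v≡29 (mod 31); (1|31)=+1, (29|31)=-1; sign (−1)^0·+1^1·-1^0 = +1.
(a,b)_23: α=1, u≡17; β=1, v≡12 (mod 23); (17|23)=-1, (12|23)=+1; sign (−1)^1·-1^1·+1^1 = +1.
(a,b)_∞: sgn(253)=+, sgn(133331)=+, so +1.
(a,b)_3: α=-2, u≡1; β=-4, v≡2 (mod 3); (1|3)=+1, (2|3)=-1; sign (−1)^0·+1^-4·-1^-2 = +1.
(a,b)_2: α=2, β=0; u≡5, v≡3 (mod 8); ε(u)ε(v)=0·1, αω(v)=2·1, βω(u)=0·1; sum ≡ 0  ⇒  +1.
Every local symbol is +1, so the conic 253·x² + 133331·y² = z² has ℚ_v-points for all v and hence a ℚ-point; (a, b / ℚ) ≅ M_2(ℚ).

[]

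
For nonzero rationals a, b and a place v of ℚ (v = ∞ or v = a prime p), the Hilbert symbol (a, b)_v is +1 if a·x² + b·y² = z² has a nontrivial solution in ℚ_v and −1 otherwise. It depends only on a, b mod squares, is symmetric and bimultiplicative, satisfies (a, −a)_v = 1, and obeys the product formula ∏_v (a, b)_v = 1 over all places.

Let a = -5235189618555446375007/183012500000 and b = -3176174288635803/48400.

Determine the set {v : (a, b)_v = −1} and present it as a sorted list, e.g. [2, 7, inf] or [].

[2, 3, 17, inf]

(a, b) ≡ (-13566, -3) mod (ℚ^×)²; places V = {2, 3, 5, 7, 11, 13, 17, 19, 41, ∞}.
(a,b)_∞: sgn(-13566)=−, sgn(-3)=−, so -1.
(a,b)_7: α=3, u≡4; β=2, v≡2 (mod 7); (4|7)=+1, (2|7)=+1; sign (−1)^0·+1^2·+1^3 = +1.
(a,b)_11: α=-4, u≡7; β=-2, v≡10 (mod 11); (7|11)=-1, (10|11)=-1; sign (−1)^0·-1^-2·-1^-4 = +1.
(a,b)_5: α=-8, u≡4; β=-2, v≡2 (mod 5); (4|5)=+1, (2|5)=-1; sign (−1)^0·+1^-2·-1^-8 = +1.
(a,b)_41: α=2, u≡36; β=2, v≡38 (mod 41); (36|41)=+1, (38|41)=-1; sign (−1)^0·+1^2·-1^2 = +1.
(a,b)_17: α=3, u≡13; β=2, v≡6 (mod 17); (13|17)=+1, (6|17)=-1; sign (−1)^0·+1^2·-1^3 = -1.
(a,b)_19: α=3, u≡18; β=2, v≡1 (mod 19); (18|19)=-1, (1|19)=+1; sign (−1)^0·-1^2·+1^3 = +1.
(a,b)_13: α=2, u≡5; β=2, v≡1 (mod 13); (5|13)=-1, (1|13)=+1; sign (−1)^0·-1^2·+1^2 = +1.
(a,b)_3: α=13, u≡2; β=7, v≡2 (mod 3); (2|3)=-1, (2|3)=-1; sign (−1)^1·-1^7·-1^13 = -1.
(a,b)_2: α=-5, β=-4; u≡1, v≡5 (mod 8); ε(u)ε(v)=0·0, αω(v)=-5·1, βω(u)=-4·0; sum ≡ 1  ⇒  -1.
(-13566, -3 / ℚ) ramifies at {2, 3, 17, ∞}: a division algebra.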